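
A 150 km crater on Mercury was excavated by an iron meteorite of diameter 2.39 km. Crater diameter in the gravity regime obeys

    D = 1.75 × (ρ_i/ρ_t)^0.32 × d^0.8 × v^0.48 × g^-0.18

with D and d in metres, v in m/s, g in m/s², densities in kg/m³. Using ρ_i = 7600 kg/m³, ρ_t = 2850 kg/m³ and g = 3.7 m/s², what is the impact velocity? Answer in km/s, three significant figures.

v ≈ 37.6 km/s

Rearranging for v: v = [D / (1.75 · (7600/2850)^0.32 · 2390^0.8 · 3.7^-0.18)]^(1/0.48).
D = 150000 m.
(7600/2850)^0.32 = 1.369
2390^0.8 = 504.3
3.7^-0.18 = 0.7902
Denominator = 1.75 × 1.369 × 504.3 × 0.7902 = 954.7
D / 954.7 = 150000 / 954.7 = 157.1
v = 157.1^(1/0.48) = 157.1^2.0833 = 37609 m/s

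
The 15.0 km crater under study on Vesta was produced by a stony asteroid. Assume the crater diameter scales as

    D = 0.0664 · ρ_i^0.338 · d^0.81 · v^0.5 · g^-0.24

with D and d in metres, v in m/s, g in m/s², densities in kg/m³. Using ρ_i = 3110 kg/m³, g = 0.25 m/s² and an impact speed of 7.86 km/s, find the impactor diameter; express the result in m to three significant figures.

d ≈ 371 m

Rearranging for d: d = [D / (0.0664 · 3110^0.338 · 7860^0.5 · 0.25^-0.24)]^(1/0.81).
D = 15000 m.
3110^0.338 = 15.15
7860^0.5 = 88.66
0.25^-0.24 = 1.395
Denominator = 0.0664 × 15.15 × 88.66 × 1.395 = 124.4
D / 124.4 = 15000 / 124.4 = 120.6
d = 120.6^(1/0.81) = 120.6^1.2346 = 371.2 m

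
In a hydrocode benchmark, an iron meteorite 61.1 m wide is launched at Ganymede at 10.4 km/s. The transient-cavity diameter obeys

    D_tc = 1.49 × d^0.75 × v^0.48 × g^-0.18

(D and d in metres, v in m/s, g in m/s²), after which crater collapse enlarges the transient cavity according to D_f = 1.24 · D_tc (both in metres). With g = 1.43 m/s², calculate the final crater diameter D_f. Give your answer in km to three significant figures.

D_f ≈ 3.21 km

v = 10400 m/s.
d^0.75 = 61.1^0.75 = 21.85
v^0.48 = 10400^0.48 = 84.76
g^-0.18 = 1.43^-0.18 = 0.9376
D_tc = 1.49 × 21.85 × 84.76 × 0.9376 = 2587 m
D_f = 1.24 × 2587 = 3208 m
     = 3.208 km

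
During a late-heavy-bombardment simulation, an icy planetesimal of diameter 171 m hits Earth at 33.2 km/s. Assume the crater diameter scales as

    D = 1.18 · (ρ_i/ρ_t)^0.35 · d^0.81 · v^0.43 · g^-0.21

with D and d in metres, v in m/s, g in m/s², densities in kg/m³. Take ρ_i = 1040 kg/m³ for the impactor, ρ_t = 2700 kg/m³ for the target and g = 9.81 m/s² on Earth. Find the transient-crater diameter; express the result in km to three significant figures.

In SI units: v = 33200 m/s.
(ρ_i/ρ_t)^0.35 = (1040/2700)^0.35 = 0.7161
d^0.81 = 171^0.81 = 64.38
v^0.43 = 33200^0.43 = 87.92
g^-0.21 = 9.81^-0.21 = 0.6191
D = 1.18 × 0.7161 × 64.38 × 87.92 × 0.6191 = 2961 m
   = 2.961 km

D ≈ 2.96 km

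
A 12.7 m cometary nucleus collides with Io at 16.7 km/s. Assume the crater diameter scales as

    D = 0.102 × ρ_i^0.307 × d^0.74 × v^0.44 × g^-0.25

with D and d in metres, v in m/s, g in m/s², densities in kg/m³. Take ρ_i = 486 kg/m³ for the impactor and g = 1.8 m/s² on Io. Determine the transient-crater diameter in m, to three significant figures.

D ≈ 278 m

In SI units: v = 16700 m/s.
ρ_i^0.307 = 486^0.307 = 6.680
d^0.74 = 12.7^0.74 = 6.559
v^0.44 = 16700^0.44 = 72.11
g^-0.25 = 1.8^-0.25 = 0.8633
D = 0.102 × 6.680 × 6.559 × 72.11 × 0.8633 = 278.2 m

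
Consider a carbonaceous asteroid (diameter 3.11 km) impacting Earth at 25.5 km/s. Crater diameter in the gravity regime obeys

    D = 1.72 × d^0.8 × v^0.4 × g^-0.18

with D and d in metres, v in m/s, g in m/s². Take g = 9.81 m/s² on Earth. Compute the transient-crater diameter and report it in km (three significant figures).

In SI units: d = 3110 m, v = 25500 m/s.
d^0.8 = 3110^0.8 = 622.6
v^0.4 = 25500^0.4 = 57.89
g^-0.18 = 9.81^-0.18 = 0.6630
D = 1.72 × 622.6 × 57.89 × 0.6630 = 41101 m
   = 41.10 km

D ≈ 41.1 km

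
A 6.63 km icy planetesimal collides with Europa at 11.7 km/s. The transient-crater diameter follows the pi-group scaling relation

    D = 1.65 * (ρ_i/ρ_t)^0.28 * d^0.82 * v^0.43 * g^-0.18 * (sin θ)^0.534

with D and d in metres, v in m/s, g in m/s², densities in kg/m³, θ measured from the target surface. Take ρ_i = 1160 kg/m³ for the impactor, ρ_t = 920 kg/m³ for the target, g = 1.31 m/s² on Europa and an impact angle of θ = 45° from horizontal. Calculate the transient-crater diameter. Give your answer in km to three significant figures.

In SI units: d = 6630 m, v = 11700 m/s.
(ρ_i/ρ_t)^0.28 = (1160/920)^0.28 = 1.067
d^0.82 = 6630^0.82 = 1360
v^0.43 = 11700^0.43 = 56.15
g^-0.18 = 1.31^-0.18 = 0.9526
(sin 45°)^0.534 = 0.7071^0.534 = 0.8310
D = 1.65 × 1.067 × 1360 × 56.15 × 0.9526 × 0.8310 = 1.064 × 10^5 m
   = 106.4 km

D ≈ 106 km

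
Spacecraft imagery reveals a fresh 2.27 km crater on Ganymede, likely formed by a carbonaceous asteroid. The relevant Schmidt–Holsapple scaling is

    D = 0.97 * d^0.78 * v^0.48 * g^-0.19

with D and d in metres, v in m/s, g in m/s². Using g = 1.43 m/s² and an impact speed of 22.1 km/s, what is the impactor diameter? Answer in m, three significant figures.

d ≈ 48.3 m

Rearranging for d: d = [D / (0.97 · 22100^0.48 · 1.43^-0.19)]^(1/0.78).
D = 2270 m.
22100^0.48 = 121.7
1.43^-0.19 = 0.9343
Denominator = 0.97 × 121.7 × 0.9343 = 110.3
D / 110.3 = 2270 / 110.3 = 20.58
d = 20.58^(1/0.78) = 20.58^1.2821 = 48.30 m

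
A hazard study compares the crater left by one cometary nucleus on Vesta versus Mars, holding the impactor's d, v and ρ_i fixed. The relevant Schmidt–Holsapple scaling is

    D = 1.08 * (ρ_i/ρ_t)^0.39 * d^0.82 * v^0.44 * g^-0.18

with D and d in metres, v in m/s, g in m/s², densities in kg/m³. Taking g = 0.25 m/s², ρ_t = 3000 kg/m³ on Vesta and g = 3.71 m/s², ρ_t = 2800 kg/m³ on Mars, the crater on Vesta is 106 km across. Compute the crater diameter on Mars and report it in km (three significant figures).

The impactor-only factors (d, v, ρ_i) cancel in the ratio, leaving D_Mars/D_Vesta = (g_Mars/g_Vesta)^-0.18 · (ρ_t,Vesta/ρ_t,Mars)^0.39.
(3.71/0.25)^-0.18 = 14.84^-0.18 = 0.6154
(3000/2800)^0.39 = 1.071^0.39 = 1.027
Ratio = 0.6154 × 1.027 = 0.6320
D_Mars = 0.6320 × 106 km = 67.0 km

D ≈ 67.0 km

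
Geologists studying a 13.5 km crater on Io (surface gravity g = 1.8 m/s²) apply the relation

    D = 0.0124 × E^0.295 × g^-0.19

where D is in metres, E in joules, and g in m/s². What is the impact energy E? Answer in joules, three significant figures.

Rearranging: E = [D / (0.0124 · g^-0.19)]^(1/0.295).
D = 13500 m.
g^-0.19 = 1.8^-0.19 = 0.8943
D / (0.0124 × 0.8943) = 13500 / (0.01109) = 1.217 × 10^6
E = (1.217 × 10^6)^3.3898 = 4.245 × 10^20 J

E ≈ 4.25 × 10^20 J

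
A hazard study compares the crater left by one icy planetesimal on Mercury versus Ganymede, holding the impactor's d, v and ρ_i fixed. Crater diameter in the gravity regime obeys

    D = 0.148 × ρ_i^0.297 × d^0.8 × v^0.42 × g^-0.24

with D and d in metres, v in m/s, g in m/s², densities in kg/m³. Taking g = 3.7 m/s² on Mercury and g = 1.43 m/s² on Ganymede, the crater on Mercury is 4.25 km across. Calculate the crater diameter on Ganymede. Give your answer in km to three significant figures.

All impactor-dependent factors cancel in the ratio, leaving D_Ganymede/D_Mercury = (g_Ganymede/g_Mercury)^-0.24.
(1.43/3.7)^-0.24 = 0.3865^-0.24 = 1.256
D_Ganymede = 1.256 × 4.25 km = 5.34 km

D ≈ 5.34 km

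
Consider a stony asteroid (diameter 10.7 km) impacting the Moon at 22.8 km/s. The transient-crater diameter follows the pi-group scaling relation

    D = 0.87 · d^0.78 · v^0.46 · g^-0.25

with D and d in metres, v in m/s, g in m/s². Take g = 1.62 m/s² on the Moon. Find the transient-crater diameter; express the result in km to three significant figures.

In SI units: d = 10700 m, v = 22800 m/s.
d^0.78 = 10700^0.78 = 1390
v^0.46 = 22800^0.46 = 101.1
g^-0.25 = 1.62^-0.25 = 0.8864
D = 0.87 × 1390 × 101.1 × 0.8864 = 1.084 × 10^5 m
   = 108.4 km

D ≈ 108 km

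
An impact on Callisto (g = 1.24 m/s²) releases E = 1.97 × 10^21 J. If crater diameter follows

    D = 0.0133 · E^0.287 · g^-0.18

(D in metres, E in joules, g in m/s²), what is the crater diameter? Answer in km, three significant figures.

D ≈ 16.5 km

E^0.287 = (1.97 × 10^21)^0.287 = 1.293 × 10^6
g^-0.18 = 1.24^-0.18 = 0.9620
D = 0.0133 × 1.293 × 10^6 × 0.9620 = 16543 m
   = 16.54 km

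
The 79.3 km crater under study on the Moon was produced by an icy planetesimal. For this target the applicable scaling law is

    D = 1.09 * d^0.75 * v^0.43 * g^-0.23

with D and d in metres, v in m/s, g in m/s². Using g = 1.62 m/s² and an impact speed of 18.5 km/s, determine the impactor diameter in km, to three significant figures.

d ≈ 12.6 km

Rearranging for d: d = [D / (1.09 · 18500^0.43 · 1.62^-0.23)]^(1/0.75).
D = 79300 m.
18500^0.43 = 68.37
1.62^-0.23 = 0.8950
Denominator = 1.09 × 68.37 × 0.8950 = 66.70
D / 66.70 = 79300 / 66.70 = 1189
d = 1189^(1/0.75) = 1189^1.3333 = 12593 m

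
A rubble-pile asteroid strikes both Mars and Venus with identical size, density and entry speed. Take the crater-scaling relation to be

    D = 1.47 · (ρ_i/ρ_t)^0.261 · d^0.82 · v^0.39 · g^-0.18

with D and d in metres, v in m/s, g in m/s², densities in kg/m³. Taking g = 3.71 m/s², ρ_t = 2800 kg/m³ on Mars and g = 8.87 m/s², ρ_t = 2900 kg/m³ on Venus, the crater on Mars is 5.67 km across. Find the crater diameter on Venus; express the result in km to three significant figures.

D ≈ 4.80 km

The impactor-only factors (d, v, ρ_i) cancel in the ratio, leaving D_Venus/D_Mars = (g_Venus/g_Mars)^-0.18 · (ρ_t,Mars/ρ_t,Venus)^0.261.
(8.87/3.71)^-0.18 = 2.391^-0.18 = 0.8548
(2800/2900)^0.261 = 0.9655^0.261 = 0.9909
Ratio = 0.8548 × 0.9909 = 0.8470
D_Venus = 0.8470 × 5.67 km = 4.80 km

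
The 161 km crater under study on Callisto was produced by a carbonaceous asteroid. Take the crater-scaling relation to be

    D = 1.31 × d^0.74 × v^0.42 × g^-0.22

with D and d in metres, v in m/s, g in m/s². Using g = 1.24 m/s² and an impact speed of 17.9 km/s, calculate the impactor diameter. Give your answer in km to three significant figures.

d ≈ 31.0 km

Rearranging for d: d = [D / (1.31 · 17900^0.42 · 1.24^-0.22)]^(1/0.74).
D = 161000 m.
17900^0.42 = 61.12
1.24^-0.22 = 0.9538
Denominator = 1.31 × 61.12 × 0.9538 = 76.37
D / 76.37 = 161000 / 76.37 = 2108
d = 2108^(1/0.74) = 2108^1.3514 = 31037 m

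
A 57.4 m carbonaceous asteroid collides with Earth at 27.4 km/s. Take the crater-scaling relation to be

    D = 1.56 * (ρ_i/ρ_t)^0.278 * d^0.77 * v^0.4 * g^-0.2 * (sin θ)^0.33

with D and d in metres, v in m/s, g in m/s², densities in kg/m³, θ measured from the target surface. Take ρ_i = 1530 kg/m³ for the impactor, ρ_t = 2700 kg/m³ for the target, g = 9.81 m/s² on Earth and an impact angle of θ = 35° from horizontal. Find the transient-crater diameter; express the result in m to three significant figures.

D ≈ 946 m

In SI units: v = 27400 m/s.
(ρ_i/ρ_t)^0.278 = (1530/2700)^0.278 = 0.8539
d^0.77 = 57.4^0.77 = 22.61
v^0.4 = 27400^0.4 = 59.58
g^-0.2 = 9.81^-0.2 = 0.6334
(sin 35°)^0.33 = 0.5736^0.33 = 0.8324
D = 1.56 × 0.8539 × 22.61 × 59.58 × 0.6334 × 0.8324 = 946.1 m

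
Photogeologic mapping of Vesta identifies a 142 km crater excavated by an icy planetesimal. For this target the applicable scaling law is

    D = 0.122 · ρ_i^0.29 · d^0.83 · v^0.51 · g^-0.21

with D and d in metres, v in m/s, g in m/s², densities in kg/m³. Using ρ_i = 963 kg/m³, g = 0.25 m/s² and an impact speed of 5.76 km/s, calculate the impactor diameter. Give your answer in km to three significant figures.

d ≈ 6.35 km

Rearranging for d: d = [D / (0.122 · 963^0.29 · 5760^0.51 · 0.25^-0.21)]^(1/0.83).
D = 142000 m.
963^0.29 = 7.332
5760^0.51 = 82.76
0.25^-0.21 = 1.338
Denominator = 0.122 × 7.332 × 82.76 × 1.338 = 99.05
D / 99.05 = 142000 / 99.05 = 1434
d = 1434^(1/0.83) = 1434^1.2048 = 6353 m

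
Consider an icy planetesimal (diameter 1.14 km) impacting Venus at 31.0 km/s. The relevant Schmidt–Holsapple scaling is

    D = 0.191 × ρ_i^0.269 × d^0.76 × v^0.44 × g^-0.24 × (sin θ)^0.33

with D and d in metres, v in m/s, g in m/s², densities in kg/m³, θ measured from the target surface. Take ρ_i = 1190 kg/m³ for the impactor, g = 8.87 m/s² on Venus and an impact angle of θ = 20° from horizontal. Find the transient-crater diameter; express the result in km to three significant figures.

D ≈ 10.6 km

In SI units: d = 1140 m, v = 31000 m/s.
ρ_i^0.269 = 1190^0.269 = 6.719
d^0.76 = 1140^0.76 = 210.5
v^0.44 = 31000^0.44 = 94.67
g^-0.24 = 8.87^-0.24 = 0.5922
(sin 20°)^0.33 = 0.3420^0.33 = 0.7018
D = 0.191 × 6.719 × 210.5 × 94.67 × 0.5922 × 0.7018 = 10629 m
   = 10.63 km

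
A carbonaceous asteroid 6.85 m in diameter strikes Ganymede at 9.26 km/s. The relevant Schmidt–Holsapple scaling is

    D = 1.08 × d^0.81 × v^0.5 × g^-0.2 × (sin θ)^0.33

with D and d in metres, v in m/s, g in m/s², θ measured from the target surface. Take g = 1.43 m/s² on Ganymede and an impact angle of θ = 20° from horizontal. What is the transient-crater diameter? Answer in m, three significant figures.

In SI units: v = 9260 m/s.
d^0.81 = 6.85^0.81 = 4.752
v^0.5 = 9260^0.5 = 96.23
g^-0.2 = 1.43^-0.2 = 0.9310
(sin 20°)^0.33 = 0.3420^0.33 = 0.7018
D = 1.08 × 4.752 × 96.23 × 0.9310 × 0.7018 = 322.7 m

D ≈ 323 m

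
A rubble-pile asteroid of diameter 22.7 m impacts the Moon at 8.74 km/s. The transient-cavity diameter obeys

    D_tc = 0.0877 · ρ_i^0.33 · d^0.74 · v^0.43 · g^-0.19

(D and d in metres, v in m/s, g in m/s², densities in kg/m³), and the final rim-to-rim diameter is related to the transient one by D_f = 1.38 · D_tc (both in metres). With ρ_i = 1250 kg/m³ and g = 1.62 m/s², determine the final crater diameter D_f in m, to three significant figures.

v = 8740 m/s.
ρ_i^0.33 = 1250^0.33 = 10.52
d^0.74 = 22.7^0.74 = 10.08
v^0.43 = 8740^0.43 = 49.53
g^-0.19 = 1.62^-0.19 = 0.9124
D_tc = 0.0877 × 10.52 × 10.08 × 49.53 × 0.9124 = 420.3 m
D_f = 1.38 × 420.3 = 580.0 m

D_f ≈ 580 m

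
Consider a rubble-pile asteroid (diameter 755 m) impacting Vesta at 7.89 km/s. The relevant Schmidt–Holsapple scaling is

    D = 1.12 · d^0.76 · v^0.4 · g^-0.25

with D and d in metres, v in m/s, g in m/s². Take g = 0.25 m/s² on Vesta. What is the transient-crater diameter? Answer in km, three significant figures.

In SI units: v = 7890 m/s.
d^0.76 = 755^0.76 = 153.9
v^0.4 = 7890^0.4 = 36.21
g^-0.25 = 0.25^-0.25 = 1.414
D = 1.12 × 153.9 × 36.21 × 1.414 = 8825 m
   = 8.825 km

D ≈ 8.83 km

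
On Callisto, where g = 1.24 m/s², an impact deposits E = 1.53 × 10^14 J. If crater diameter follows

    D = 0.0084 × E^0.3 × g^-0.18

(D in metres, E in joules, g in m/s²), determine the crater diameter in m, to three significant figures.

D ≈ 146 m

E^0.3 = (1.53 × 10^14)^0.3 = 1.801 × 10^4
g^-0.18 = 1.24^-0.18 = 0.9620
D = 0.0084 × 1.801 × 10^4 × 0.9620 = 145.5 m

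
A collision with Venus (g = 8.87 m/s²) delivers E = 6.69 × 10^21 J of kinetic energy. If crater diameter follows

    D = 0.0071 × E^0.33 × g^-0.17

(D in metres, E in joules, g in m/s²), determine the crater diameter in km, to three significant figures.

D ≈ 78.1 km

E^0.33 = (6.69 × 10^21)^0.33 = 1.594 × 10^7
g^-0.17 = 8.87^-0.17 = 0.6900
D = 0.0071 × 1.594 × 10^7 × 0.6900 = 78090 m
   = 78.09 km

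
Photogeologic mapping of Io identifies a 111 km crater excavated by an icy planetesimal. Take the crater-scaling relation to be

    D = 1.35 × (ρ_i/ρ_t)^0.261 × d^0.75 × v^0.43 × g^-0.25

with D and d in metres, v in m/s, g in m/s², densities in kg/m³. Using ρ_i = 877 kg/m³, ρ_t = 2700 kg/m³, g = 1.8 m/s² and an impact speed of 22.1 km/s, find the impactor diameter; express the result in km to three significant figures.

Rearranging for d: d = [D / (1.35 · (877/2700)^0.261 · 22100^0.43 · 1.8^-0.25)]^(1/0.75).
D = 111000 m.
(877/2700)^0.261 = 0.7457
22100^0.43 = 73.81
1.8^-0.25 = 0.8633
Denominator = 1.35 × 0.7457 × 73.81 × 0.8633 = 64.15
D / 64.15 = 111000 / 64.15 = 1730
d = 1730^(1/0.75) = 1730^1.3333 = 20763 m

d ≈ 20.8 km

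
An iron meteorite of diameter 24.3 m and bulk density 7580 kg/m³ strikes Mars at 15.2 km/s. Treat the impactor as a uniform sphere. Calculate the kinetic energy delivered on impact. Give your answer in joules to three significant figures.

E ≈ 6.58 × 10^15 J

v = 15200 m/s.
Mass m = (π/6) ρ d³ = (π/6) × 7580 × (24.3)³ = 5.695 × 10^7 kg
E = ½ m v² = 0.5 × 5.695 × 10^7 × (15200)² = 6.579 × 10^15 J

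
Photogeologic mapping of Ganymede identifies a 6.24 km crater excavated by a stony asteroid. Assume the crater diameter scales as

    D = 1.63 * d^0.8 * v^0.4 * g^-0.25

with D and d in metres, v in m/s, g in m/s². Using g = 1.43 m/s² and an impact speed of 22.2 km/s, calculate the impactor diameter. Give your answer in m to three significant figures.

d ≈ 226 m

Rearranging for d: d = [D / (1.63 · 22200^0.4 · 1.43^-0.25)]^(1/0.8).
D = 6240 m.
22200^0.4 = 54.77
1.43^-0.25 = 0.9145
Denominator = 1.63 × 54.77 × 0.9145 = 81.64
D / 81.64 = 6240 / 81.64 = 76.43
d = 76.43^(1/0.8) = 76.43^1.25 = 226.0 m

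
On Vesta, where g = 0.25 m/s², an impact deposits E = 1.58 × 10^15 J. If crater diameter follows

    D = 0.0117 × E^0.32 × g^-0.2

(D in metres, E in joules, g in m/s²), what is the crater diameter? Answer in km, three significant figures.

E^0.32 = (1.58 × 10^15)^0.32 = 7.304 × 10^4
g^-0.2 = 0.25^-0.2 = 1.320
D = 0.0117 × 7.304 × 10^4 × 1.320 = 1128 m
   = 1.128 km

D ≈ 1.13 km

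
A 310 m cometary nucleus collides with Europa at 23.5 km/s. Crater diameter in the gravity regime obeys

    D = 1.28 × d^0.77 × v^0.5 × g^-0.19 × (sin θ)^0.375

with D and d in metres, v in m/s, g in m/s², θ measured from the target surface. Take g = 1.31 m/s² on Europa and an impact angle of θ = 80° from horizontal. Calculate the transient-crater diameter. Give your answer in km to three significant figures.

D ≈ 15.4 km

In SI units: v = 23500 m/s.
d^0.77 = 310^0.77 = 82.86
v^0.5 = 23500^0.5 = 153.3
g^-0.19 = 1.31^-0.19 = 0.9500
(sin 80°)^0.375 = 0.9848^0.375 = 0.9943
D = 1.28 × 82.86 × 153.3 × 0.9500 × 0.9943 = 15358 m
   = 15.36 km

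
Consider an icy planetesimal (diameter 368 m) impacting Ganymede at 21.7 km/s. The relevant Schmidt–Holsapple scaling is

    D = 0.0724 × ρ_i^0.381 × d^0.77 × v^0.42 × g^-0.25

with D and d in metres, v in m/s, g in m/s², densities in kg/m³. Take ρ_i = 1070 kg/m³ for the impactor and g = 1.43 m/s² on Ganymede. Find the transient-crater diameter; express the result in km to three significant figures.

D ≈ 5.92 km

In SI units: v = 21700 m/s.
ρ_i^0.381 = 1070^0.381 = 14.26
d^0.77 = 368^0.77 = 94.56
v^0.42 = 21700^0.42 = 66.27
g^-0.25 = 1.43^-0.25 = 0.9145
D = 0.0724 × 14.26 × 94.56 × 66.27 × 0.9145 = 5917 m
   = 5.917 km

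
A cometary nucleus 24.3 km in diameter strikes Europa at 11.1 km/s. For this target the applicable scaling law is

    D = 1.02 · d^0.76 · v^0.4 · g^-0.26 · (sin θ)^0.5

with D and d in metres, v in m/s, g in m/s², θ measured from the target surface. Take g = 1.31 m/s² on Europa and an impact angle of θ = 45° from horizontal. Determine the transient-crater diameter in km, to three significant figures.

In SI units: d = 24300 m, v = 11100 m/s.
d^0.76 = 24300^0.76 = 2153
v^0.4 = 11100^0.4 = 41.51
g^-0.26 = 1.31^-0.26 = 0.9322
(sin 45°)^0.5 = 0.7071^0.5 = 0.8409
D = 1.02 × 2153 × 41.51 × 0.9322 × 0.8409 = 71458 m
   = 71.46 km

D ≈ 71.5 km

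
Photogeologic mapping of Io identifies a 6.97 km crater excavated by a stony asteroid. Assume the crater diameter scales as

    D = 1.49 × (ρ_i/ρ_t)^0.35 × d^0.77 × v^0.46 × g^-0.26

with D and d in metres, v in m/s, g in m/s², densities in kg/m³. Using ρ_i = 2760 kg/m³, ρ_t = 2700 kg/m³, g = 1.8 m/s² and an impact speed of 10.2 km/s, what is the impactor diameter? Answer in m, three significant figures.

d ≈ 284 m

Rearranging for d: d = [D / (1.49 · (2760/2700)^0.35 · 10200^0.46 · 1.8^-0.26)]^(1/0.77).
D = 6970 m.
(2760/2700)^0.35 = 1.008
10200^0.46 = 69.82
1.8^-0.26 = 0.8583
Denominator = 1.49 × 1.008 × 69.82 × 0.8583 = 90.00
D / 90.00 = 6970 / 90.00 = 77.44
d = 77.44^(1/0.77) = 77.44^1.2987 = 283.9 m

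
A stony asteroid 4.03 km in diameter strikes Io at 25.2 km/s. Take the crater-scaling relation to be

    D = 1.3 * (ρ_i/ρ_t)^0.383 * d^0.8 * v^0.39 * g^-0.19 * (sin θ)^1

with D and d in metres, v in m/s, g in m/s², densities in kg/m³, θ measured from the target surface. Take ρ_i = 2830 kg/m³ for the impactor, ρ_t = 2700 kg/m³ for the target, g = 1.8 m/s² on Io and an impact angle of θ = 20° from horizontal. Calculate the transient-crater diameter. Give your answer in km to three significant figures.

In SI units: d = 4030 m, v = 25200 m/s.
(ρ_i/ρ_t)^0.383 = (2830/2700)^0.383 = 1.018
d^0.8 = 4030^0.8 = 766.0
v^0.39 = 25200^0.39 = 52.07
g^-0.19 = 1.8^-0.19 = 0.8943
(sin 20°)^1 = 0.3420^1 = 0.3420
D = 1.3 × 1.018 × 766.0 × 52.07 × 0.8943 × 0.3420 = 16144 m
   = 16.14 km

D ≈ 16.1 km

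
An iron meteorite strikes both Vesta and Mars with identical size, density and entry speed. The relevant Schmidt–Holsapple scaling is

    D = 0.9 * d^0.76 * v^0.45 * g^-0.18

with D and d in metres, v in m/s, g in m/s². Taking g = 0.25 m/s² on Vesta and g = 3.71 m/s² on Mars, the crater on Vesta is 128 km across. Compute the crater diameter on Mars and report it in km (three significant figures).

D ≈ 78.8 km

All impactor-dependent factors cancel in the ratio, leaving D_Mars/D_Vesta = (g_Mars/g_Vesta)^-0.18.
(3.71/0.25)^-0.18 = 14.84^-0.18 = 0.6154
D_Mars = 0.6154 × 128 km = 78.8 km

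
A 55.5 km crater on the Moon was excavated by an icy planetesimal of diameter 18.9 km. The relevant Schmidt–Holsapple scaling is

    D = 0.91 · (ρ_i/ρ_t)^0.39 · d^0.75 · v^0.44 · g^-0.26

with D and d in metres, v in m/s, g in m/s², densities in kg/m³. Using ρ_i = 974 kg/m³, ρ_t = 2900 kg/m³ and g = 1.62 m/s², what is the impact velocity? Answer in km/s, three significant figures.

v ≈ 13.5 km/s

Rearranging for v: v = [D / (0.91 · (974/2900)^0.39 · 18900^0.75 · 1.62^-0.26)]^(1/0.44).
D = 55500 m.
(974/2900)^0.39 = 0.6534
18900^0.75 = 1612
1.62^-0.26 = 0.8821
Denominator = 0.91 × 0.6534 × 1612 × 0.8821 = 845.5
D / 845.5 = 55500 / 845.5 = 65.64
v = 65.64^(1/0.44) = 65.64^2.2727 = 13486 m/s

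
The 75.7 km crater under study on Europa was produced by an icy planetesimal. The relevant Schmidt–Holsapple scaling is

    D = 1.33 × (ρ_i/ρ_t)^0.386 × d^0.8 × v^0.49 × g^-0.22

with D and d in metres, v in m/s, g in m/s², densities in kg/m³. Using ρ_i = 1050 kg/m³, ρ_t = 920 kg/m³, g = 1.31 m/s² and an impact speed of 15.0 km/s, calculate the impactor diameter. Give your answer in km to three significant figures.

Rearranging for d: d = [D / (1.33 · (1050/920)^0.386 · 15000^0.49 · 1.31^-0.22)]^(1/0.8).
D = 75700 m.
(1050/920)^0.386 = 1.052
15000^0.49 = 111.2
1.31^-0.22 = 0.9423
Denominator = 1.33 × 1.052 × 111.2 × 0.9423 = 146.6
D / 146.6 = 75700 / 146.6 = 516.4
d = 516.4^(1/0.8) = 516.4^1.25 = 2462 m

d ≈ 2.46 km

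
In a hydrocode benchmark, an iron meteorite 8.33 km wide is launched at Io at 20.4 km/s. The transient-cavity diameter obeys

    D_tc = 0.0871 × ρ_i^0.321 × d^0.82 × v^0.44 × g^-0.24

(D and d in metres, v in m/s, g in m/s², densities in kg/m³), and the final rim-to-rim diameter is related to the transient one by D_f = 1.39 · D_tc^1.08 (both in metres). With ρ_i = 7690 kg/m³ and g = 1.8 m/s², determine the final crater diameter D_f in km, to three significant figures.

D_f ≈ 630 km

In SI: d = 8330 m, v = 20400 m/s.
ρ_i^0.321 = 7690^0.321 = 17.68
d^0.82 = 8330^0.82 = 1640
v^0.44 = 20400^0.44 = 78.75
g^-0.24 = 1.8^-0.24 = 0.8684
D_tc = 0.0871 × 17.68 × 1640 × 78.75 × 0.8684 = 1.727 × 10^5 m
D_f = 1.39 × (1.727 × 10^5)^1.08 = 6.299 × 10^5 m
     = 629.9 km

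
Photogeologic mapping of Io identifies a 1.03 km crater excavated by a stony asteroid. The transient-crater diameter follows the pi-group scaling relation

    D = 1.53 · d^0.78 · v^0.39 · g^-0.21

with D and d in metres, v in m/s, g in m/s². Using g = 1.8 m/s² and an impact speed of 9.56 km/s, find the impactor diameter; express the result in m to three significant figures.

d ≈ 50.6 m

Rearranging for d: d = [D / (1.53 · 9560^0.39 · 1.8^-0.21)]^(1/0.78).
D = 1030 m.
9560^0.39 = 35.68
1.8^-0.21 = 0.8839
Denominator = 1.53 × 35.68 × 0.8839 = 48.25
D / 48.25 = 1030 / 48.25 = 21.35
d = 21.35^(1/0.78) = 21.35^1.2821 = 50.63 m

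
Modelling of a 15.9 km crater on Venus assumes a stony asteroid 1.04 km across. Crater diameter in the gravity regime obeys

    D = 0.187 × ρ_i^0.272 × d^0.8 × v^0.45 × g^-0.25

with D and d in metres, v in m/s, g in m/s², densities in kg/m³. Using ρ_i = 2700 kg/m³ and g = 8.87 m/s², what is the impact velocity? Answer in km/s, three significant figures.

Rearranging for v: v = [D / (0.187 · 2700^0.272 · 1040^0.8 · 8.87^-0.25)]^(1/0.45).
D = 15900 m.
2700^0.272 = 8.577
1040^0.8 = 259.2
8.87^-0.25 = 0.5795
Denominator = 0.187 × 8.577 × 259.2 × 0.5795 = 240.9
D / 240.9 = 15900 / 240.9 = 66.00
v = 66.00^(1/0.45) = 66.00^2.2222 = 11051 m/s

v ≈ 11.1 km/s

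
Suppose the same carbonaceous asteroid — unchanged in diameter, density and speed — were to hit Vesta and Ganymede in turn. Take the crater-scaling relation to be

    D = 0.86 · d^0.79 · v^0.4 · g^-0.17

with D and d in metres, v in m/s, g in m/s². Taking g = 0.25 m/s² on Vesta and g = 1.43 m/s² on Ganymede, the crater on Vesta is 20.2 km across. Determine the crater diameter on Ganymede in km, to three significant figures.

D ≈ 15.0 km

All impactor-dependent factors cancel in the ratio, leaving D_Ganymede/D_Vesta = (g_Ganymede/g_Vesta)^-0.17.
(1.43/0.25)^-0.17 = 5.720^-0.17 = 0.7434
D_Ganymede = 0.7434 × 20.2 km = 15.0 km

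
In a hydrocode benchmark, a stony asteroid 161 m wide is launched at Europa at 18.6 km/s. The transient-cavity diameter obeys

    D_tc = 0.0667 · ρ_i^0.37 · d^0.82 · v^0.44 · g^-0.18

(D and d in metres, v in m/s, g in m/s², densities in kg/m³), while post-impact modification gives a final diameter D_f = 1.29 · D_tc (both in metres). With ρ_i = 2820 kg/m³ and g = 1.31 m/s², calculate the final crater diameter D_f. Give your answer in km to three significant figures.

v = 18600 m/s.
ρ_i^0.37 = 2820^0.37 = 18.91
d^0.82 = 161^0.82 = 64.51
v^0.44 = 18600^0.44 = 75.61
g^-0.18 = 1.31^-0.18 = 0.9526
D_tc = 0.0667 × 18.91 × 64.51 × 75.61 × 0.9526 = 5860 m
D_f = 1.29 × 5860 = 7559 m
     = 7.559 km

D_f ≈ 7.56 km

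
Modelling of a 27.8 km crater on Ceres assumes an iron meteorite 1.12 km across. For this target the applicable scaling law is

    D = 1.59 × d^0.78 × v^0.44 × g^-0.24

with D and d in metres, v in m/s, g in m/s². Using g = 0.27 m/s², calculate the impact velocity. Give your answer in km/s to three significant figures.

Rearranging for v: v = [D / (1.59 · 1120^0.78 · 0.27^-0.24)]^(1/0.44).
D = 27800 m.
1120^0.78 = 239.0
0.27^-0.24 = 1.369
Denominator = 1.59 × 239.0 × 1.369 = 520.2
D / 520.2 = 27800 / 520.2 = 53.44
v = 53.44^(1/0.44) = 53.44^2.2727 = 8451 m/s

v ≈ 8.45 km/s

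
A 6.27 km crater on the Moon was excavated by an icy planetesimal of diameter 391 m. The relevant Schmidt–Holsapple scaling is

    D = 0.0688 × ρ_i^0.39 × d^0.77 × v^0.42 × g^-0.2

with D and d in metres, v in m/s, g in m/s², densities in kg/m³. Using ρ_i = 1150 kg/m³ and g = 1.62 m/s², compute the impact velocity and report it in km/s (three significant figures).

v ≈ 20.6 km/s

Rearranging for v: v = [D / (0.0688 · 1150^0.39 · 391^0.77 · 1.62^-0.2)]^(1/0.42).
D = 6270 m.
1150^0.39 = 15.62
391^0.77 = 99.08
1.62^-0.2 = 0.9080
Denominator = 0.0688 × 15.62 × 99.08 × 0.9080 = 96.68
D / 96.68 = 6270 / 96.68 = 64.85
v = 64.85^(1/0.42) = 64.85^2.381 = 20614 m/s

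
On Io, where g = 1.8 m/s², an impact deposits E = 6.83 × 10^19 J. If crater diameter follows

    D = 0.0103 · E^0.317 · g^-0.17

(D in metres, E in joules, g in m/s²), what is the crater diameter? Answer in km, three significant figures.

D ≈ 18.1 km

E^0.317 = (6.83 × 10^19)^0.317 = 1.939 × 10^6
g^-0.17 = 1.8^-0.17 = 0.9049
D = 0.0103 × 1.939 × 10^6 × 0.9049 = 18072 m
   = 18.07 km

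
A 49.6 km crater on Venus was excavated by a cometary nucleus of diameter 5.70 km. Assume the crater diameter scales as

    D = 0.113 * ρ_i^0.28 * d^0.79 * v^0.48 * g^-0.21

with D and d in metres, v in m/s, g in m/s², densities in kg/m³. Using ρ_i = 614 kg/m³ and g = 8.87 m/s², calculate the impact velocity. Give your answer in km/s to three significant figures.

v ≈ 23.0 km/s

Rearranging for v: v = [D / (0.113 · 614^0.28 · 5700^0.79 · 8.87^-0.21)]^(1/0.48).
D = 49600 m.
614^0.28 = 6.035
5700^0.79 = 927.1
8.87^-0.21 = 0.6323
Denominator = 0.113 × 6.035 × 927.1 × 0.6323 = 399.8
D / 399.8 = 49600 / 399.8 = 124.1
v = 124.1^(1/0.48) = 124.1^2.0833 = 23012 m/s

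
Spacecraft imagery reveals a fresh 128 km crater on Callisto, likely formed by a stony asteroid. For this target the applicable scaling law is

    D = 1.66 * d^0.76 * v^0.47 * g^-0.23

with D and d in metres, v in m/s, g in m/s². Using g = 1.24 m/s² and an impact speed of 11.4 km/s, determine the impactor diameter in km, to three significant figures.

Rearranging for d: d = [D / (1.66 · 11400^0.47 · 1.24^-0.23)]^(1/0.76).
D = 128000 m.
11400^0.47 = 80.68
1.24^-0.23 = 0.9517
Denominator = 1.66 × 80.68 × 0.9517 = 127.5
D / 127.5 = 128000 / 127.5 = 1004
d = 1004^(1/0.76) = 1004^1.3158 = 8906 m

d ≈ 8.91 km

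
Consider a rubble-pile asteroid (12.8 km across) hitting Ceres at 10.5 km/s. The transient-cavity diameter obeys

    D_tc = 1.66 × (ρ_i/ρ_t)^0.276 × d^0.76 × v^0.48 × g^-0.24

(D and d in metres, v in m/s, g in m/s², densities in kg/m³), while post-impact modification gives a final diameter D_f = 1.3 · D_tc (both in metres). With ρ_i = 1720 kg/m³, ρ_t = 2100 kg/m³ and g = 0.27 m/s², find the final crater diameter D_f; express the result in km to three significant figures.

D_f ≈ 315 km

In SI: d = 12800 m, v = 10500 m/s.
(ρ_i/ρ_t)^0.276 = (1720/2100)^0.276 = 0.9464
d^0.76 = 12800^0.76 = 1323
v^0.48 = 10500^0.48 = 85.15
g^-0.24 = 0.27^-0.24 = 1.369
D_tc = 1.66 × 0.9464 × 1323 × 85.15 × 1.369 = 2.423 × 10^5 m
D_f = 1.3 × 2.423 × 10^5 = 3.150 × 10^5 m
     = 315.0 km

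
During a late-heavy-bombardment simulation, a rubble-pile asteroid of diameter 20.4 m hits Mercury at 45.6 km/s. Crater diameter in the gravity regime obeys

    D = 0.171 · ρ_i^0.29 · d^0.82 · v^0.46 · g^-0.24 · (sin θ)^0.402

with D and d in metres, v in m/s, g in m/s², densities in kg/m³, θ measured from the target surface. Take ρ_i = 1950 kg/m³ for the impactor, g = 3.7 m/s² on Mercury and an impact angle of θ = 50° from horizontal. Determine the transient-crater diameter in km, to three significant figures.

In SI units: v = 45600 m/s.
ρ_i^0.29 = 1950^0.29 = 8.997
d^0.82 = 20.4^0.82 = 11.85
v^0.46 = 45600^0.46 = 139.0
g^-0.24 = 3.7^-0.24 = 0.7305
(sin 50°)^0.402 = 0.7660^0.402 = 0.8984
D = 0.171 × 8.997 × 11.85 × 139.0 × 0.7305 × 0.8984 = 1663 m
   = 1.663 km

D ≈ 1.66 km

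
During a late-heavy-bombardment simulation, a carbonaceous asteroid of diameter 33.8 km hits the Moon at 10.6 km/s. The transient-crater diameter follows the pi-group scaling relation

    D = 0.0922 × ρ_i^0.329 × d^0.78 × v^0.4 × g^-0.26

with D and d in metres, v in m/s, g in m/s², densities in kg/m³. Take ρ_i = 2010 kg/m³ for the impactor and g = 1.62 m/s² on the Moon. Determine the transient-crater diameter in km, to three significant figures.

In SI units: d = 33800 m, v = 10600 m/s.
ρ_i^0.329 = 2010^0.329 = 12.21
d^0.78 = 33800^0.78 = 3408
v^0.4 = 10600^0.4 = 40.75
g^-0.26 = 1.62^-0.26 = 0.8821
D = 0.0922 × 12.21 × 3408 × 40.75 × 0.8821 = 1.379 × 10^5 m
   = 137.9 km

D ≈ 138 km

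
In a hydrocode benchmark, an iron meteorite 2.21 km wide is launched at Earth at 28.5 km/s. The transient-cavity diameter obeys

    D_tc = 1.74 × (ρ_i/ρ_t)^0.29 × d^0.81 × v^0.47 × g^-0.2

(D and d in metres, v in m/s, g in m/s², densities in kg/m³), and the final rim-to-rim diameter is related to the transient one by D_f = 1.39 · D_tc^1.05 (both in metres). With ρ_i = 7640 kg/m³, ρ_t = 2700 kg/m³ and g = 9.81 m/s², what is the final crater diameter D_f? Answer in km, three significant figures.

D_f ≈ 233 km

In SI: d = 2210 m, v = 28500 m/s.
(ρ_i/ρ_t)^0.29 = (7640/2700)^0.29 = 1.352
d^0.81 = 2210^0.81 = 511.6
v^0.47 = 28500^0.47 = 124.1
g^-0.2 = 9.81^-0.2 = 0.6334
D_tc = 1.74 × 1.352 × 511.6 × 124.1 × 0.6334 = 94600 m
D_f = 1.39 × (94600)^1.05 = 2.332 × 10^5 m
     = 233.2 km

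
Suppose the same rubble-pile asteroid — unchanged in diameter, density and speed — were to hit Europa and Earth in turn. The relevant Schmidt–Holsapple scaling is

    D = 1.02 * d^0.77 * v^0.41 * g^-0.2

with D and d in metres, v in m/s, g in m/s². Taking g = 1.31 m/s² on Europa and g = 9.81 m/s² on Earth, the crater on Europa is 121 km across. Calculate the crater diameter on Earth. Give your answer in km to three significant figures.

All impactor-dependent factors cancel in the ratio, leaving D_Earth/D_Europa = (g_Earth/g_Europa)^-0.2.
(9.81/1.31)^-0.2 = 7.489^-0.2 = 0.6685
D_Earth = 0.6685 × 121 km = 80.9 km

D ≈ 80.9 km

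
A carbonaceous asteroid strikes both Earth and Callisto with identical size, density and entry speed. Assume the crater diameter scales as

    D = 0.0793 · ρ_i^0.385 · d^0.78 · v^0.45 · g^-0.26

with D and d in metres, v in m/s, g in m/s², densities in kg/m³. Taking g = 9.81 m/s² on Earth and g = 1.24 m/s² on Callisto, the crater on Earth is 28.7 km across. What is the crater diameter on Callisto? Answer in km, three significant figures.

D ≈ 49.1 km

All impactor-dependent factors cancel in the ratio, leaving D_Callisto/D_Earth = (g_Callisto/g_Earth)^-0.26.
(1.24/9.81)^-0.26 = 0.1264^-0.26 = 1.712
D_Callisto = 1.712 × 28.7 km = 49.1 km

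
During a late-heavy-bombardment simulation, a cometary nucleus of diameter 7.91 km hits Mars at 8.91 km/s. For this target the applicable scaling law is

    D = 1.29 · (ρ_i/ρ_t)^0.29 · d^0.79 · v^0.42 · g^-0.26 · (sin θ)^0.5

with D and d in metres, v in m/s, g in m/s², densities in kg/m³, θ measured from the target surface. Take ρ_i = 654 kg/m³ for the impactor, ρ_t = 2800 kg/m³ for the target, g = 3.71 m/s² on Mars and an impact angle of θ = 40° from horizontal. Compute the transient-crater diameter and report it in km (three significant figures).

In SI units: d = 7910 m, v = 8910 m/s.
(ρ_i/ρ_t)^0.29 = (654/2800)^0.29 = 0.6559
d^0.79 = 7910^0.79 = 1201
v^0.42 = 8910^0.42 = 45.60
g^-0.26 = 3.71^-0.26 = 0.7112
(sin 40°)^0.5 = 0.6428^0.5 = 0.8017
D = 1.29 × 0.6559 × 1201 × 45.60 × 0.7112 × 0.8017 = 26420 m
   = 26.42 km

D ≈ 26.4 km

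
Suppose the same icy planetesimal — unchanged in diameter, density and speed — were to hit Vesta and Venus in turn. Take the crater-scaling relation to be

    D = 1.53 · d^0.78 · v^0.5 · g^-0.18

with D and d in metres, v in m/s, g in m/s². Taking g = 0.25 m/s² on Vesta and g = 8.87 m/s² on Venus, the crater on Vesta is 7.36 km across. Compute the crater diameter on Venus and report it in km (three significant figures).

D ≈ 3.87 km

All impactor-dependent factors cancel in the ratio, leaving D_Venus/D_Vesta = (g_Venus/g_Vesta)^-0.18.
(8.87/0.25)^-0.18 = 35.48^-0.18 = 0.5260
D_Venus = 0.5260 × 7.36 km = 3.87 km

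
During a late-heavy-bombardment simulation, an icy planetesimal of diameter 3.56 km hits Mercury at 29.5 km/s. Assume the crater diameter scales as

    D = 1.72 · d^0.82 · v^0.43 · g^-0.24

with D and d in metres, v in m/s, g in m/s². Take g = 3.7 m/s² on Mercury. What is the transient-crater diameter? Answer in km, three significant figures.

In SI units: d = 3560 m, v = 29500 m/s.
d^0.82 = 3560^0.82 = 816.9
v^0.43 = 29500^0.43 = 83.56
g^-0.24 = 3.7^-0.24 = 0.7305
D = 1.72 × 816.9 × 83.56 × 0.7305 = 85766 m
   = 85.77 km

D ≈ 85.8 km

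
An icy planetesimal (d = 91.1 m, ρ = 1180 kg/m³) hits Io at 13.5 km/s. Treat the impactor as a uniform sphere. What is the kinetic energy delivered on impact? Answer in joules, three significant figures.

E ≈ 4.26 × 10^16 J

v = 13500 m/s.
Mass m = (π/6) ρ d³ = (π/6) × 1180 × (91.1)³ = 4.671 × 10^8 kg
E = ½ m v² = 0.5 × 4.671 × 10^8 × (13500)² = 4.256 × 10^16 J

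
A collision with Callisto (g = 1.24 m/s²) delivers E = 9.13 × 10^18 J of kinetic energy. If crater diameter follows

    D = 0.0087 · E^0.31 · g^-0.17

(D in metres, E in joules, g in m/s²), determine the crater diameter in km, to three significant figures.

E^0.31 = (9.13 × 10^18)^0.31 = 7.547 × 10^5
g^-0.17 = 1.24^-0.17 = 0.9641
D = 0.0087 × 7.547 × 10^5 × 0.9641 = 6330 m
   = 6.330 km

D ≈ 6.33 km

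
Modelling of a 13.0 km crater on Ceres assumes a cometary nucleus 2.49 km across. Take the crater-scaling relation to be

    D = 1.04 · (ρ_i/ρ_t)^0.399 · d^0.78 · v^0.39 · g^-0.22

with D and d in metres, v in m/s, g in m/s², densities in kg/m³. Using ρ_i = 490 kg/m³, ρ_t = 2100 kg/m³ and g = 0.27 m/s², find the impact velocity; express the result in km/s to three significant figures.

Rearranging for v: v = [D / (1.04 · (490/2100)^0.399 · 2490^0.78 · 0.27^-0.22)]^(1/0.39).
D = 13000 m.
(490/2100)^0.399 = 0.5595
2490^0.78 = 445.7
0.27^-0.22 = 1.334
Denominator = 1.04 × 0.5595 × 445.7 × 1.334 = 346.0
D / 346.0 = 13000 / 346.0 = 37.57
v = 37.57^(1/0.39) = 37.57^2.5641 = 10916 m/s

v ≈ 10.9 km/s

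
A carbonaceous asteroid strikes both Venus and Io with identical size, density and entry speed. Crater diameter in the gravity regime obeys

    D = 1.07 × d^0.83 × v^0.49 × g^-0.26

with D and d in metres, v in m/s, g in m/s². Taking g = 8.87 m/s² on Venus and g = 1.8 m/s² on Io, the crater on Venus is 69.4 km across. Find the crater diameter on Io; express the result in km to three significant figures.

All impactor-dependent factors cancel in the ratio, leaving D_Io/D_Venus = (g_Io/g_Venus)^-0.26.
(1.8/8.87)^-0.26 = 0.2029^-0.26 = 1.514
D_Io = 1.514 × 69.4 km = 105 km

D ≈ 105 km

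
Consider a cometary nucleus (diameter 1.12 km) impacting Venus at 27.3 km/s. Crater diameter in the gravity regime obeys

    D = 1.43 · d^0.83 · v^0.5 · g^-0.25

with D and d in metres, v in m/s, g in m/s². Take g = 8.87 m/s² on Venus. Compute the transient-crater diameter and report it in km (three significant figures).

In SI units: d = 1120 m, v = 27300 m/s.
d^0.83 = 1120^0.83 = 339.5
v^0.5 = 27300^0.5 = 165.2
g^-0.25 = 8.87^-0.25 = 0.5795
D = 1.43 × 339.5 × 165.2 × 0.5795 = 46477 m
   = 46.48 km

D ≈ 46.5 km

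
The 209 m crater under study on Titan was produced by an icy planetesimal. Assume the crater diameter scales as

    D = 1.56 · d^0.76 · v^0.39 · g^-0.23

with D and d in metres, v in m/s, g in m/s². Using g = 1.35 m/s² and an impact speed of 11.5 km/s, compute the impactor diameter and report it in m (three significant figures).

d ≈ 5.68 m

Rearranging for d: d = [D / (1.56 · 11500^0.39 · 1.35^-0.23)]^(1/0.76).
11500^0.39 = 38.34
1.35^-0.23 = 0.9333
Denominator = 1.56 × 38.34 × 0.9333 = 55.82
D / 55.82 = 209 / 55.82 = 3.744
d = 3.744^(1/0.76) = 3.744^1.3158 = 5.681 m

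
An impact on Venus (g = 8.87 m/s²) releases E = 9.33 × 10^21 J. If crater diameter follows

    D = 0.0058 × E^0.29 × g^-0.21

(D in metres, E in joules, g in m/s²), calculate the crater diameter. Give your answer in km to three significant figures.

D ≈ 8.62 km

E^0.29 = (9.33 × 10^21)^0.29 = 2.351 × 10^6
g^-0.21 = 8.87^-0.21 = 0.6323
D = 0.0058 × 2.351 × 10^6 × 0.6323 = 8622 m
   = 8.622 km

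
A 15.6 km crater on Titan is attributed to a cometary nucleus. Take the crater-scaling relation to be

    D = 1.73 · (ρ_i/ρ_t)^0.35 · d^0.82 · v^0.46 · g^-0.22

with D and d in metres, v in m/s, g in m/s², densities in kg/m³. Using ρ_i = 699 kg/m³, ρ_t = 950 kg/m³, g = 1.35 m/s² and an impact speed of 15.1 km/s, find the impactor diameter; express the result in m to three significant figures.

d ≈ 372 m

Rearranging for d: d = [D / (1.73 · (699/950)^0.35 · 15100^0.46 · 1.35^-0.22)]^(1/0.82).
D = 15600 m.
(699/950)^0.35 = 0.8982
15100^0.46 = 83.62
1.35^-0.22 = 0.9361
Denominator = 1.73 × 0.8982 × 83.62 × 0.9361 = 121.6
D / 121.6 = 15600 / 121.6 = 128.3
d = 128.3^(1/0.82) = 128.3^1.2195 = 372.4 m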